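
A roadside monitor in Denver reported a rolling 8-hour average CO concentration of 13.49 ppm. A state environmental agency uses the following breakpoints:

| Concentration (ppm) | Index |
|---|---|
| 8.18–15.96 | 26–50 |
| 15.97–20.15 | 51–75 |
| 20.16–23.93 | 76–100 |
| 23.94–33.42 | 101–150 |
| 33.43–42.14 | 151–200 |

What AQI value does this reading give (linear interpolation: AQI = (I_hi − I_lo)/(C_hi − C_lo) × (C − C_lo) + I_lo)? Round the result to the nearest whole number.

CO: row 8.18–15.96 (AQI 26–50). (50−26)·(13.49−8.18)/(15.96−8.18) + 26 = 24·5.31/7.78 + 26 ≈ 42.38 → 42.

42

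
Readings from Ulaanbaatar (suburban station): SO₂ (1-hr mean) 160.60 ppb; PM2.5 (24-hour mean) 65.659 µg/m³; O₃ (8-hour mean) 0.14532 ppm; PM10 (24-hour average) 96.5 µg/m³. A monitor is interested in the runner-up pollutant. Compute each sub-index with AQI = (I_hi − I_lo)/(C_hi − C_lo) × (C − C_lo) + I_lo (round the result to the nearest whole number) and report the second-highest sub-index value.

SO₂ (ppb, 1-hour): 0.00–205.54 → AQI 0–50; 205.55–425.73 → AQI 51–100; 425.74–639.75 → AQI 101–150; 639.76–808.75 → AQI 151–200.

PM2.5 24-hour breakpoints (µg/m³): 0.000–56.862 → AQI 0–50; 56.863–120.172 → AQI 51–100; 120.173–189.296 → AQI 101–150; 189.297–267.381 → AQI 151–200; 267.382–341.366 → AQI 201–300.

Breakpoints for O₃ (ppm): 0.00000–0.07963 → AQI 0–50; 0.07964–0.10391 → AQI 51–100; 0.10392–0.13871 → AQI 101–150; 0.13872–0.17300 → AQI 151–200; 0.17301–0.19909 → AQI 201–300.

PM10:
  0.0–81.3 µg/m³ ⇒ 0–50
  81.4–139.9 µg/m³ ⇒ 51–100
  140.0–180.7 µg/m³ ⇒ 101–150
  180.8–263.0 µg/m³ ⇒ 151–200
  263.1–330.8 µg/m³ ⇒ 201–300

64

SO₂: 160.60 lies in 0.00–205.54, so I_lo=0, I_hi=50, C_lo=0.00, C_hi=205.54.
(50−0)/(205.54−0.00) × (160.60−0.00) + 0 = 50/205.54 × 160.60 + 0 ≈ 39.07 → 39.
PM2.5: 65.659 lies in 56.863–120.172, so I_lo=51, I_hi=100, C_lo=56.863, C_hi=120.172.
(100−51)/(120.172−56.863) × (65.659−56.863) + 51 = 49/63.309 × 8.796 + 51 ≈ 57.81 → 58.
O₃ 0.14532: bracket 0.13872–0.17300 → index 151–200; slope 49/0.03428, offset 0.00660.
AQI = 151 + 49/0.03428·0.00660 ≈ 160.43 ⇒ 160.
PM10: 96.5 ∈ [81.4, 139.9] ↔ index [51, 100].
51 + (96.5−81.4)·(100−51)/(139.9−81.4) = 51 + 15.1·49/58.5 ≈ 63.65, so AQI = 64.
Sub-indices: SO₂→39, PM2.5→58, O₃→160, PM10→64. Ranked high→low: 160, 64, 58, 39. Second-highest sub-index = 64.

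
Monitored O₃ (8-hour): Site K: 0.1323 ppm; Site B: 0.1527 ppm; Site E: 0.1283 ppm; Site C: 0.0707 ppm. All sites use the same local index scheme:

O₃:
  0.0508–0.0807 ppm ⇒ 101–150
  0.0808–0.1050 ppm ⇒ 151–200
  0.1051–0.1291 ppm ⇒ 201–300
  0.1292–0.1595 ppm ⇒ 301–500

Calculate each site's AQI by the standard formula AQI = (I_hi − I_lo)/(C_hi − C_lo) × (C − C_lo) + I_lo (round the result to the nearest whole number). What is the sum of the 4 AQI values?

1207

Site K: 0.1323 lies in 0.1292–0.1595, so I_lo=301, I_hi=500, C_lo=0.1292, C_hi=0.1595.
(500−301)/(0.1595−0.1292) × (0.1323−0.1292) + 301 = 199/0.0303 × 0.0031 + 301 ≈ 321.36 → 321.
Site B: 0.1527 ∈ [0.1292, 0.1595] ↔ index [301, 500].
301 + (0.1527−0.1292)·(500−301)/(0.1595−0.1292) = 301 + 0.0235·199/0.0303 ≈ 455.34, so AQI = 455.
Site E: 0.1283 ∈ [0.1051, 0.1291] ↔ index [201, 300].
201 + (0.1283−0.1051)·(300−201)/(0.1291−0.1051) = 201 + 0.0232·99/0.0240 ≈ 296.70, so AQI = 297.
Site C: row 0.0508–0.0807 (AQI 101–150). (150−101)·(0.0707−0.0508)/(0.0807−0.0508) + 101 = 49·0.0199/0.0299 + 101 ≈ 133.61 → 134.
AQIs: Site K=321, Site B=455, Site E=297, Site C=134. Sum = 321 + 455 + 297 + 134 = 1207.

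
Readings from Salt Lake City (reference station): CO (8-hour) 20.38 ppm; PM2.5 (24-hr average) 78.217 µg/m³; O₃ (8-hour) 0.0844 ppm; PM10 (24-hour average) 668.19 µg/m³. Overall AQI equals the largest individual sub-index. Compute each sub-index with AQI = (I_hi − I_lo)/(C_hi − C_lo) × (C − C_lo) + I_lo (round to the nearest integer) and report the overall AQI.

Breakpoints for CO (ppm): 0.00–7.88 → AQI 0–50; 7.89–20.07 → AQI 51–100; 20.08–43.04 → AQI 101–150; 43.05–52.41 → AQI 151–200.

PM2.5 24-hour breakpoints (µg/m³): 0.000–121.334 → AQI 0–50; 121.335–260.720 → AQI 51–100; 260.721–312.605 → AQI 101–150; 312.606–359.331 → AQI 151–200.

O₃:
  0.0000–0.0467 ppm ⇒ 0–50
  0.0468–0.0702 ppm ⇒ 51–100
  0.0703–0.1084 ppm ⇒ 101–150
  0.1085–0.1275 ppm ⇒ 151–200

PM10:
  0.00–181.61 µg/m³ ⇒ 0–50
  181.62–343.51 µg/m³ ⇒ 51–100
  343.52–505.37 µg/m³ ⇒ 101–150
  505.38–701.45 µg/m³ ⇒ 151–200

CO: 20.38 ∈ [20.08, 43.04] ↔ index [101, 150].
101 + (20.38−20.08)·(150−101)/(43.04−20.08) = 101 + 0.30·49/22.96 ≈ 101.64, so AQI = 102.
PM2.5: 78.217 lies in 0.000–121.334, so I_lo=0, I_hi=50, C_lo=0.000, C_hi=121.334.
(50−0)/(121.334−0.000) × (78.217−0.000) + 0 = 50/121.334 × 78.217 + 0 ≈ 32.23 → 32.
O₃: 0.0844 ∈ [0.0703, 0.1084] ↔ index [101, 150].
101 + (0.0844−0.0703)·(150−101)/(0.1084−0.0703) = 101 + 0.0141·49/0.0381 ≈ 119.13, so AQI = 119.
PM10: row 505.38–701.45 (AQI 151–200). (200−151)·(668.19−505.38)/(701.45−505.38) + 151 = 49·162.81/196.07 + 151 ≈ 191.69 → 192.
Sub-indices: CO→102, PM2.5→32, O₃→119, PM10→192. Overall AQI = max = 192; dominant pollutant is PM10.

192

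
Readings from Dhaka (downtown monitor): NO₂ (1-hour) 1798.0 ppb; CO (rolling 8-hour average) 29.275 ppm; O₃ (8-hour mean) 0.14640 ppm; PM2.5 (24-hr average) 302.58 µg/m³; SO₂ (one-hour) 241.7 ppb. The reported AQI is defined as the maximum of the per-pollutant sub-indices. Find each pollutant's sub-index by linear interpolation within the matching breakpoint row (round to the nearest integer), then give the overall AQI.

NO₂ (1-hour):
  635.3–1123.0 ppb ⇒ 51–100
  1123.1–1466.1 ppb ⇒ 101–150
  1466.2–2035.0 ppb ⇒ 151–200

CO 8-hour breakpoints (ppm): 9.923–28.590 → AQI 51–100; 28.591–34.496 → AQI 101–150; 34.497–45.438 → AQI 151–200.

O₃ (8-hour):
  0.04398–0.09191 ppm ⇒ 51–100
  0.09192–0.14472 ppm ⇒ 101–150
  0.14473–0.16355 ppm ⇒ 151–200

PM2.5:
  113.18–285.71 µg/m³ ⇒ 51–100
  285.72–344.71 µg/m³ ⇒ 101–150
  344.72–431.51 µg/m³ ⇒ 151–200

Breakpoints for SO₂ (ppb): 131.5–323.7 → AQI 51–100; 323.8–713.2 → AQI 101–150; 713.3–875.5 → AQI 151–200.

180

NO₂ 1798.0: bracket 1466.2–2035.0 → index 151–200; slope 49/568.8, offset 331.8.
AQI = 151 + 49/568.8·331.8 ≈ 179.58 ⇒ 180.
CO: row 28.591–34.496 (AQI 101–150). (150−101)·(29.275−28.591)/(34.496−28.591) + 101 = 49·0.684/5.905 + 101 ≈ 106.68 → 107.
O₃ 0.14640: bracket 0.14473–0.16355 → index 151–200; slope 49/0.01882, offset 0.00167.
AQI = 151 + 49/0.01882·0.00167 ≈ 155.35 ⇒ 155.
PM2.5 302.58: bracket 285.72–344.71 → index 101–150; slope 49/58.99, offset 16.86.
AQI = 101 + 49/58.99·16.86 ≈ 115.00 ⇒ 115.
SO₂: 241.7 lies in 131.5–323.7, so I_lo=51, I_hi=100, C_lo=131.5, C_hi=323.7.
(100−51)/(323.7−131.5) × (241.7−131.5) + 51 = 49/192.2 × 110.2 + 51 ≈ 79.09 → 79.
Sub-indices: NO₂→180, CO→107, O₃→155, PM2.5→115, SO₂→79. Overall AQI = max = 180; dominant pollutant is NO₂.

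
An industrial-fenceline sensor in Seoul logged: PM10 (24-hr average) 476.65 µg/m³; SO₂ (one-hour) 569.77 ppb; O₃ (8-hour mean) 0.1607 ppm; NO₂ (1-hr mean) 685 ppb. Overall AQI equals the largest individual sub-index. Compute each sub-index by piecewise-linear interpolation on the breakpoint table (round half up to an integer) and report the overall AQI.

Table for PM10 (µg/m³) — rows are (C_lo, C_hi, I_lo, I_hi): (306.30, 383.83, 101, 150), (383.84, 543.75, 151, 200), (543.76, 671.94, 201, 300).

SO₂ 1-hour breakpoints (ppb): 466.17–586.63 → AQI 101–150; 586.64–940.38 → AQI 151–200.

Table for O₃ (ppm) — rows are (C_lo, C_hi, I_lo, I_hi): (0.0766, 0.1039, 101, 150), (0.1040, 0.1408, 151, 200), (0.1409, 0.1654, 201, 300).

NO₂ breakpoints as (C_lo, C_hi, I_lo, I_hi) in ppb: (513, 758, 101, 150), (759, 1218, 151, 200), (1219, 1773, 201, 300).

281

PM10 476.65: bracket 383.84–543.75 → index 151–200; slope 49/159.91, offset 92.81.
AQI = 151 + 49/159.91·92.81 ≈ 179.44 ⇒ 179.
SO₂: row 466.17–586.63 (AQI 101–150). (150−101)·(569.77−466.17)/(586.63−466.17) + 101 = 49·103.60/120.46 + 101 ≈ 143.14 → 143.
O₃: 0.1607 lies in 0.1409–0.1654, so I_lo=201, I_hi=300, C_lo=0.1409, C_hi=0.1654.
(300−201)/(0.1654−0.1409) × (0.1607−0.1409) + 201 = 99/0.0245 × 0.0198 + 201 ≈ 281.01 → 281.
NO₂: 685 ∈ [513, 758] ↔ index [101, 150].
101 + (685−513)·(150−101)/(758−513) = 101 + 172·49/245 ≈ 135.40, so AQI = 135.
Sub-indices: PM10→179, SO₂→143, O₃→281, NO₂→135. Overall AQI = max = 281; dominant pollutant is O₃.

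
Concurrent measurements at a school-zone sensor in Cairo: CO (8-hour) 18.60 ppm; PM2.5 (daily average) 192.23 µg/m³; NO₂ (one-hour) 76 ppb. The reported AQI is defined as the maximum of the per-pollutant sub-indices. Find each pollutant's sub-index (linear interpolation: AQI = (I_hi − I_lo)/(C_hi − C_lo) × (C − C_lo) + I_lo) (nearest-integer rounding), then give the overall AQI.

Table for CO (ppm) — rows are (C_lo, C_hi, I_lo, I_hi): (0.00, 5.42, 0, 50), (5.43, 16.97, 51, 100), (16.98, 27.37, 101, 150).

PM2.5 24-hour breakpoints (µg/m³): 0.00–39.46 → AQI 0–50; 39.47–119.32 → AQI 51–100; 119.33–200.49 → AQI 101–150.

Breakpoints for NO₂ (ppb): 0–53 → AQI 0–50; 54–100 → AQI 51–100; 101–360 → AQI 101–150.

145

CO: 18.60 lies in 16.98–27.37, so I_lo=101, I_hi=150, C_lo=16.98, C_hi=27.37.
(150−101)/(27.37−16.98) × (18.60−16.98) + 101 = 49/10.39 × 1.62 + 101 ≈ 108.64 → 109.
PM2.5: row 119.33–200.49 (AQI 101–150). (150−101)·(192.23−119.33)/(200.49−119.33) + 101 = 49·72.90/81.16 + 101 ≈ 145.01 → 145.
NO₂: row 54–100 (AQI 51–100). (100−51)·(76−54)/(100−54) + 51 = 49·22/46 + 51 ≈ 74.43 → 74.
Sub-indices: CO→109, PM2.5→145, NO₂→74. Overall AQI = max = 145; dominant pollutant is PM2.5.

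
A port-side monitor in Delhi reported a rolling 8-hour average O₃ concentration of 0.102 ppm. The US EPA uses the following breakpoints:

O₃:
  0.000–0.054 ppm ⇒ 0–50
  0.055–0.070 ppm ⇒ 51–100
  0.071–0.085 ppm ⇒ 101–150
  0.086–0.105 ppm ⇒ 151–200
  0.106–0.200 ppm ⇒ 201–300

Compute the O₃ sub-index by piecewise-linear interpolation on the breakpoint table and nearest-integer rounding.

O₃: 0.102 ∈ [0.086, 0.105] ↔ index [151, 200].
151 + (0.102−0.086)·(200−151)/(0.105−0.086) = 151 + 0.016·49/0.019 ≈ 192.26, so AQI = 192.
AQI 192 falls in the Unhealthy category.

192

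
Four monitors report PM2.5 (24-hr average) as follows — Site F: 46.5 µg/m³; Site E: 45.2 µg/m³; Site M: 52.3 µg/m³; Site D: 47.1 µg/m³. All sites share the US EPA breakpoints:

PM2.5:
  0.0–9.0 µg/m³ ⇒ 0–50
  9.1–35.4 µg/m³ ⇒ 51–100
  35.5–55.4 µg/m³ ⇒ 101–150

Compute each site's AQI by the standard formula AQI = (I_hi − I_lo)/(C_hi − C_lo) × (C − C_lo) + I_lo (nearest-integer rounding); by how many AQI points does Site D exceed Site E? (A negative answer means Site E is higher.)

5

Site F 46.5: bracket 35.5–55.4 → index 101–150; slope 49/19.9, offset 11.0.
AQI = 101 + 49/19.9·11.0 ≈ 128.09 ⇒ 128.
Site E: row 35.5–55.4 (AQI 101–150). (150−101)·(45.2−35.5)/(55.4−35.5) + 101 = 49·9.7/19.9 + 101 ≈ 124.88 → 125.
Site M: 52.3 lies in 35.5–55.4, so I_lo=101, I_hi=150, C_lo=35.5, C_hi=55.4.
(150−101)/(55.4−35.5) × (52.3−35.5) + 101 = 49/19.9 × 16.8 + 101 ≈ 142.37 → 142.
Site D: 47.1 ∈ [35.5, 55.4] ↔ index [101, 150].
101 + (47.1−35.5)·(150−101)/(55.4−35.5) = 101 + 11.6·49/19.9 ≈ 129.56, so AQI = 130.
AQIs: Site F=128, Site E=125, Site M=142, Site D=130. Site D (130) − Site E (125) = 5.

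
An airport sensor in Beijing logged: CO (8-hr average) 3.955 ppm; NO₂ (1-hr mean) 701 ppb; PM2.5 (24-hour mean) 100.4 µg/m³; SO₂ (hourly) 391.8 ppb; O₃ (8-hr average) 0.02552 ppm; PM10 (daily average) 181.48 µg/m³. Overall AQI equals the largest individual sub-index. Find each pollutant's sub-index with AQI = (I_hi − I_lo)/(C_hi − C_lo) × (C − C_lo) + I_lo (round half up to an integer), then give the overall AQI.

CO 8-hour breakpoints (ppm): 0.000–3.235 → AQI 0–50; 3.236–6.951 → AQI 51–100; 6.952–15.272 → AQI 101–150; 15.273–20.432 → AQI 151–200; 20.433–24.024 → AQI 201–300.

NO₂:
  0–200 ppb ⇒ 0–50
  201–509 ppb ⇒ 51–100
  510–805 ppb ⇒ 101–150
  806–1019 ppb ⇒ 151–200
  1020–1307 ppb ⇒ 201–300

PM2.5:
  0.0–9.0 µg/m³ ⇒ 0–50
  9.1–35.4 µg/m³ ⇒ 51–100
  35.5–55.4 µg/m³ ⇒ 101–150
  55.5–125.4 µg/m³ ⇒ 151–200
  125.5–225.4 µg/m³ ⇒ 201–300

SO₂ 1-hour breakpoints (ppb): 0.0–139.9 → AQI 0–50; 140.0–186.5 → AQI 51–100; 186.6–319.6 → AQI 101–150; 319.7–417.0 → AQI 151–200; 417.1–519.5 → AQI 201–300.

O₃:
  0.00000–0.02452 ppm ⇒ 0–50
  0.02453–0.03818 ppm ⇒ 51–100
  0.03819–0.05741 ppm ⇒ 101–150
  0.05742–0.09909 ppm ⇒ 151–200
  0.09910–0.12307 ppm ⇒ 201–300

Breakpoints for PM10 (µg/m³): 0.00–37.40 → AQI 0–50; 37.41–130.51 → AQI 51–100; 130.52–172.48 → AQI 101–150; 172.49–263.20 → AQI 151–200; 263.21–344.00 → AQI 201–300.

CO 3.955: bracket 3.236–6.951 → index 51–100; slope 49/3.715, offset 0.719.
AQI = 51 + 49/3.715·0.719 ≈ 60.48 ⇒ 60.
NO₂: row 510–805 (AQI 101–150). (150−101)·(701−510)/(805−510) + 101 = 49·191/295 + 101 ≈ 132.73 → 133.
PM2.5: 100.4 lies in 55.5–125.4, so I_lo=151, I_hi=200, C_lo=55.5, C_hi=125.4.
(200−151)/(125.4−55.5) × (100.4−55.5) + 151 = 49/69.9 × 44.9 + 151 ≈ 182.47 → 182.
SO₂: row 319.7–417.0 (AQI 151–200). (200−151)·(391.8−319.7)/(417.0−319.7) + 151 = 49·72.1/97.3 + 151 ≈ 187.31 → 187.
O₃: row 0.02453–0.03818 (AQI 51–100). (100−51)·(0.02552−0.02453)/(0.03818−0.02453) + 51 = 49·0.00099/0.01365 + 51 ≈ 54.55 → 55.
PM10: row 172.49–263.20 (AQI 151–200). (200−151)·(181.48−172.49)/(263.20−172.49) + 151 = 49·8.99/90.71 + 151 ≈ 155.86 → 156.
Sub-indices: CO→60, NO₂→133, PM2.5→182, SO₂→187, O₃→55, PM10→156. Overall AQI = max = 187; dominant pollutant is SO₂.

187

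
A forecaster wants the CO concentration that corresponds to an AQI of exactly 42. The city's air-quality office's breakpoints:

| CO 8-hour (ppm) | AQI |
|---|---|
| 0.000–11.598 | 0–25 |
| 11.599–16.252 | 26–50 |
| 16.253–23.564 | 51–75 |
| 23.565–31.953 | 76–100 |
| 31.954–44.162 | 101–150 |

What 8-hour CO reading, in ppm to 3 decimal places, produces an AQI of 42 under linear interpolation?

14.701

AQI 42 lies in the 26–50 band, which corresponds to 11.599–16.252 ppm.
C = 11.599 + (42−26)×(16.252−11.599)/(50−26) = 11.599 + 16×4.653/24 ≈ 14.70100 ppm → 14.701 ppm to 3 dp.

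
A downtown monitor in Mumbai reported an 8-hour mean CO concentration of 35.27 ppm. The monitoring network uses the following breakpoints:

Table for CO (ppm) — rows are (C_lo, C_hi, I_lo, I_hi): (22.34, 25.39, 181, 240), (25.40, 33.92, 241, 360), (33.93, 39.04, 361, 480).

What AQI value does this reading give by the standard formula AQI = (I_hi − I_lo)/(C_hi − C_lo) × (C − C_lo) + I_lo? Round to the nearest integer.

CO: 35.27 lies in 33.93–39.04, so I_lo=361, I_hi=480, C_lo=33.93, C_hi=39.04.
(480−361)/(39.04−33.93) × (35.27−33.93) + 361 = 119/5.11 × 1.34 + 361 ≈ 392.21 → 392.

392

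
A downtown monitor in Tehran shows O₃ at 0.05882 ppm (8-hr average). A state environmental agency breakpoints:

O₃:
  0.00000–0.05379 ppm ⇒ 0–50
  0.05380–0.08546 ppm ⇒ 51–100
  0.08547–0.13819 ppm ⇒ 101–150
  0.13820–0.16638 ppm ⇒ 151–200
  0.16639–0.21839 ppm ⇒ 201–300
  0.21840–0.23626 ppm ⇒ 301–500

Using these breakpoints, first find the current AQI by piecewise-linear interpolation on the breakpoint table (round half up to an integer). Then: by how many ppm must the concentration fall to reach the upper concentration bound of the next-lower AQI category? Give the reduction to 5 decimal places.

0.00503

O₃: 0.05882 lies in 0.05380–0.08546, so I_lo=51, I_hi=100, C_lo=0.05380, C_hi=0.08546.
(100−51)/(0.08546−0.05380) × (0.05882−0.05380) + 51 = 49/0.03166 × 0.00502 + 51 ≈ 58.77 → 59.
Current AQI 59 is in the Moderate range (51–100). The next-lower category tops out at AQI 50, whose upper concentration bound is 0.05379 ppm.
Reduction needed = 0.05882 − 0.05379 = 0.00503 ppm.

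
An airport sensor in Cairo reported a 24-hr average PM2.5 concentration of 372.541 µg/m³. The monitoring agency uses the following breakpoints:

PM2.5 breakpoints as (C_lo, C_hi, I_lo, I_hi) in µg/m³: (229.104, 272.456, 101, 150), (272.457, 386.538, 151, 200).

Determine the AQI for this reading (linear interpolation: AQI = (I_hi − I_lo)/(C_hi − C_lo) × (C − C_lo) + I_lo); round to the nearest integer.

PM2.5 372.541: bracket 272.457–386.538 → index 151–200; slope 49/114.081, offset 100.084.
AQI = 151 + 49/114.081·100.084 ≈ 193.99 ⇒ 194.
AQI 194 falls in the Unhealthy category.

194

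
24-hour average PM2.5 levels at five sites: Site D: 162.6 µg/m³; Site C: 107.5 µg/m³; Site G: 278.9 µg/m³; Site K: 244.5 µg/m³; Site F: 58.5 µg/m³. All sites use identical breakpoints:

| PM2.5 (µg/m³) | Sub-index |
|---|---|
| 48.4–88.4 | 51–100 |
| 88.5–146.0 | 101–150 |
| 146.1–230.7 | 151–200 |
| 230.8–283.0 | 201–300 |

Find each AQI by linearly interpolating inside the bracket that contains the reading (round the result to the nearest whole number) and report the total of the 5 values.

Site D: 162.6 ∈ [146.1, 230.7] ↔ index [151, 200].
151 + (162.6−146.1)·(200−151)/(230.7−146.1) = 151 + 16.5·49/84.6 ≈ 160.56, so AQI = 161.
Site C: row 88.5–146.0 (AQI 101–150). (150−101)·(107.5−88.5)/(146.0−88.5) + 101 = 49·19.0/57.5 + 101 ≈ 117.19 → 117.
Site G: row 230.8–283.0 (AQI 201–300). (300−201)·(278.9−230.8)/(283.0−230.8) + 201 = 99·48.1/52.2 + 201 ≈ 292.22 → 292.
Site K: row 230.8–283.0 (AQI 201–300). (300−201)·(244.5−230.8)/(283.0−230.8) + 201 = 99·13.7/52.2 + 201 ≈ 226.98 → 227.
Site F: row 48.4–88.4 (AQI 51–100). (100−51)·(58.5−48.4)/(88.4−48.4) + 51 = 49·10.1/40.0 + 51 ≈ 63.37 → 63.
AQIs: Site D=161, Site C=117, Site G=292, Site K=227, Site F=63. Sum = 161 + 117 + 292 + 227 + 63 = 860.

860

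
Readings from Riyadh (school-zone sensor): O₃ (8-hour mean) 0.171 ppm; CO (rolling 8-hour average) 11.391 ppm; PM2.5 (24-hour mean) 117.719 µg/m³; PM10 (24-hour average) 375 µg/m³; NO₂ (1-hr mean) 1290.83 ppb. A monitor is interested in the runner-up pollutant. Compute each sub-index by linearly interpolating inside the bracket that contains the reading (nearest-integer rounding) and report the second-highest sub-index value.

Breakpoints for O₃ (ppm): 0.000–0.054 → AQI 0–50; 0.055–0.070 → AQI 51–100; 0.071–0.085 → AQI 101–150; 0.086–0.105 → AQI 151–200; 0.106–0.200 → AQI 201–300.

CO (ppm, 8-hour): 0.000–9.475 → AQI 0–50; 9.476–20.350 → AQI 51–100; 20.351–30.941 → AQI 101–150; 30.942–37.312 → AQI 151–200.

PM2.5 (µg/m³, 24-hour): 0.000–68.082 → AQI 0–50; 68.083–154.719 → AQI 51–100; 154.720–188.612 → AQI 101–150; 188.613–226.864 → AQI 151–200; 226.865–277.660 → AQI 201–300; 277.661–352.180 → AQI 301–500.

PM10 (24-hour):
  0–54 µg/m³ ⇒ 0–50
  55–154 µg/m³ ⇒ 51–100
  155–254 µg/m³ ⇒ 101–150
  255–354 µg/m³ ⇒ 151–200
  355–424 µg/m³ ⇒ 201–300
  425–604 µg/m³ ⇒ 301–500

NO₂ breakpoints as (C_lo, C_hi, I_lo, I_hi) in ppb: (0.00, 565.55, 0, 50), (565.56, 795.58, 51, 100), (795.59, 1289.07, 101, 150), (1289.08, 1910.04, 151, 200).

O₃: 0.171 ∈ [0.106, 0.200] ↔ index [201, 300].
201 + (0.171−0.106)·(300−201)/(0.200−0.106) = 201 + 0.065·99/0.094 ≈ 269.46, so AQI = 269.
CO 11.391: bracket 9.476–20.350 → index 51–100; slope 49/10.874, offset 1.915.
AQI = 51 + 49/10.874·1.915 ≈ 59.63 ⇒ 60.
PM2.5: 117.719 ∈ [68.083, 154.719] ↔ index [51, 100].
51 + (117.719−68.083)·(100−51)/(154.719−68.083) = 51 + 49.636·49/86.636 ≈ 79.07, so AQI = 79.
PM10: 375 ∈ [355, 424] ↔ index [201, 300].
201 + (375−355)·(300−201)/(424−355) = 201 + 20·99/69 ≈ 229.70, so AQI = 230.
NO₂ 1290.83: bracket 1289.08–1910.04 → index 151–200; slope 49/620.96, offset 1.75.
AQI = 151 + 49/620.96·1.75 ≈ 151.14 ⇒ 151.
Sub-indices: O₃→269, CO→60, PM2.5→79, PM10→230, NO₂→151. Ranked high→low: 269, 230, 151, 79, 60. Second-highest sub-index = 230.

230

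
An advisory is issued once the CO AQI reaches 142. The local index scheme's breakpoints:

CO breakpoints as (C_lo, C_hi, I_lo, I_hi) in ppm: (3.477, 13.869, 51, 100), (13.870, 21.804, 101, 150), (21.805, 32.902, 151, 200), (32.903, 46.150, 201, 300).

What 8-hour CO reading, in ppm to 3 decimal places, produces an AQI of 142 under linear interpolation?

20.509

AQI 142 lies in the 101–150 band, which corresponds to 13.870–21.804 ppm.
C = 13.870 + (142−101)×(21.804−13.870)/(150−101) = 13.870 + 41×7.934/49 ≈ 20.50865 ppm → 20.509 ppm to 3 dp.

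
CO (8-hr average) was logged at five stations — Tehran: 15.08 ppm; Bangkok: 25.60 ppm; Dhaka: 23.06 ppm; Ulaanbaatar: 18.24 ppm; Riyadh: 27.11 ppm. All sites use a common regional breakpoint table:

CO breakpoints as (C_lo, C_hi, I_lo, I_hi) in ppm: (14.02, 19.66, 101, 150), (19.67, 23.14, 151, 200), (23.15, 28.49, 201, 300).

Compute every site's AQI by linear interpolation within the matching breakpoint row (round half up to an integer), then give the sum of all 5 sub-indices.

Tehran: 15.08 lies in 14.02–19.66, so I_lo=101, I_hi=150, C_lo=14.02, C_hi=19.66.
(150−101)/(19.66−14.02) × (15.08−14.02) + 101 = 49/5.64 × 1.06 + 101 ≈ 110.21 → 110.
Bangkok 25.60: bracket 23.15–28.49 → index 201–300; slope 99/5.34, offset 2.45.
AQI = 201 + 99/5.34·2.45 ≈ 246.42 ⇒ 246.
Dhaka 23.06: bracket 19.67–23.14 → index 151–200; slope 49/3.47, offset 3.39.
AQI = 151 + 49/3.47·3.39 ≈ 198.87 ⇒ 199.
Ulaanbaatar: 18.24 ∈ [14.02, 19.66] ↔ index [101, 150].
101 + (18.24−14.02)·(150−101)/(19.66−14.02) = 101 + 4.22·49/5.64 ≈ 137.66, so AQI = 138.
Riyadh: 27.11 ∈ [23.15, 28.49] ↔ index [201, 300].
201 + (27.11−23.15)·(300−201)/(28.49−23.15) = 201 + 3.96·99/5.34 ≈ 274.42, so AQI = 274.
AQIs: Tehran=110, Bangkok=246, Dhaka=199, Ulaanbaatar=138, Riyadh=274. Sum = 110 + 246 + 199 + 138 + 274 = 967.

967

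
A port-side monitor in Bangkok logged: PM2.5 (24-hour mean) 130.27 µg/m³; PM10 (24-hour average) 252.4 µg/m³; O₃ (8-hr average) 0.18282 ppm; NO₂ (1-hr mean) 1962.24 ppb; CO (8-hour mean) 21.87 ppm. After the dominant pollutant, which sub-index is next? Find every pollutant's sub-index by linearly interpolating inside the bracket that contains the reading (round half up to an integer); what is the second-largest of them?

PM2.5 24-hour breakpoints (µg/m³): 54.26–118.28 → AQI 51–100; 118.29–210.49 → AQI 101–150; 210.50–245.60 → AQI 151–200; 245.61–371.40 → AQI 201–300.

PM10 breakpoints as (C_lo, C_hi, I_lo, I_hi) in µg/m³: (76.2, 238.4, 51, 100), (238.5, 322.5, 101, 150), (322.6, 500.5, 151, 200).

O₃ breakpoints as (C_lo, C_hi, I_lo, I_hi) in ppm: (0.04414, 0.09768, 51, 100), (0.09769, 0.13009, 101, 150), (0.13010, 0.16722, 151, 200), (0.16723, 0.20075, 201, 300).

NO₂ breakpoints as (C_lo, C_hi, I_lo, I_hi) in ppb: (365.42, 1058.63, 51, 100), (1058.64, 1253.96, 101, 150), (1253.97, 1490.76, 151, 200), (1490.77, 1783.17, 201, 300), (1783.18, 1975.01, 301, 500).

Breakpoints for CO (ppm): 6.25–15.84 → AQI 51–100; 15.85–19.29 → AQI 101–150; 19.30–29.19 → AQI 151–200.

247

PM2.5: 130.27 ∈ [118.29, 210.49] ↔ index [101, 150].
101 + (130.27−118.29)·(150−101)/(210.49−118.29) = 101 + 11.98·49/92.20 ≈ 107.37, so AQI = 107.
PM10: 252.4 ∈ [238.5, 322.5] ↔ index [101, 150].
101 + (252.4−238.5)·(150−101)/(322.5−238.5) = 101 + 13.9·49/84.0 ≈ 109.11, so AQI = 109.
O₃: 0.18282 ∈ [0.16723, 0.20075] ↔ index [201, 300].
201 + (0.18282−0.16723)·(300−201)/(0.20075−0.16723) = 201 + 0.01559·99/0.03352 ≈ 247.04, so AQI = 247.
NO₂: row 1783.18–1975.01 (AQI 301–500). (500−301)·(1962.24−1783.18)/(1975.01−1783.18) + 301 = 199·179.06/191.83 + 301 ≈ 486.75 → 487.
CO: 21.87 ∈ [19.30, 29.19] ↔ index [151, 200].
151 + (21.87−19.30)·(200−151)/(29.19−19.30) = 151 + 2.57·49/9.89 ≈ 163.73, so AQI = 164.
Sub-indices: PM2.5→107, PM10→109, O₃→247, NO₂→487, CO→164. Ranked high→low: 487, 247, 164, 109, 107. Second-highest sub-index = 247.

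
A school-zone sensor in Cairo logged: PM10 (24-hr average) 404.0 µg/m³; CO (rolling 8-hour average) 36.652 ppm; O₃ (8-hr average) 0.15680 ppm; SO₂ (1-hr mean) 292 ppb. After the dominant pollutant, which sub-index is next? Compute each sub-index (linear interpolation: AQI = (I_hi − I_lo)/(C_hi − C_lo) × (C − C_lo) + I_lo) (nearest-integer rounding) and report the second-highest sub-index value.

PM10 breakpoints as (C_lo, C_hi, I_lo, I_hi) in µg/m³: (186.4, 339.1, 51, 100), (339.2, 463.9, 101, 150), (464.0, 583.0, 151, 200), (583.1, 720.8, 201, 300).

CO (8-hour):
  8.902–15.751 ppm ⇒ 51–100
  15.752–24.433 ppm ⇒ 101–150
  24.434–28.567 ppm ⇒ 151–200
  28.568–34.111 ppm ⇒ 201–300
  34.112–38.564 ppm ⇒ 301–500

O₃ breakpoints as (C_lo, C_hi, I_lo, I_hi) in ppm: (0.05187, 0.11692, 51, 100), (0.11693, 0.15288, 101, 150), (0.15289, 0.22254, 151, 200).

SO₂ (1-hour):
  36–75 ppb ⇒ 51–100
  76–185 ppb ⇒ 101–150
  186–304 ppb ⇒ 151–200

195

PM10: 404.0 lies in 339.2–463.9, so I_lo=101, I_hi=150, C_lo=339.2, C_hi=463.9.
(150−101)/(463.9−339.2) × (404.0−339.2) + 101 = 49/124.7 × 64.8 + 101 ≈ 126.46 → 126.
CO 36.652: bracket 34.112–38.564 → index 301–500; slope 199/4.452, offset 2.540.
AQI = 301 + 199/4.452·2.540 ≈ 414.54 ⇒ 415.
O₃ 0.15680: bracket 0.15289–0.22254 → index 151–200; slope 49/0.06965, offset 0.00391.
AQI = 151 + 49/0.06965·0.00391 ≈ 153.75 ⇒ 154.
SO₂ 292: bracket 186–304 → index 151–200; slope 49/118, offset 106.
AQI = 151 + 49/118·106 ≈ 195.02 ⇒ 195.
Sub-indices: PM10→126, CO→415, O₃→154, SO₂→195. Ranked high→low: 415, 195, 154, 126. Second-highest sub-index = 195.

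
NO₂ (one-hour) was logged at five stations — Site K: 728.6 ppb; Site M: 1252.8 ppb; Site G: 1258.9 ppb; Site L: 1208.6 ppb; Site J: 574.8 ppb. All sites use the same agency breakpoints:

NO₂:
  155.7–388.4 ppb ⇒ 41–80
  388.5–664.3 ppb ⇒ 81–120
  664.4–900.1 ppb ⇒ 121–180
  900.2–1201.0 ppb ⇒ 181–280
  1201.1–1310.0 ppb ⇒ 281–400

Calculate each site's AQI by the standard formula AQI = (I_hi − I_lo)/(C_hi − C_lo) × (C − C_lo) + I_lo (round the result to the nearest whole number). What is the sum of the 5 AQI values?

1214

Site K 728.6: bracket 664.4–900.1 → index 121–180; slope 59/235.7, offset 64.2.
AQI = 121 + 59/235.7·64.2 ≈ 137.07 ⇒ 137.
Site M: 1252.8 lies in 1201.1–1310.0, so I_lo=281, I_hi=400, C_lo=1201.1, C_hi=1310.0.
(400−281)/(1310.0−1201.1) × (1252.8−1201.1) + 281 = 119/108.9 × 51.7 + 281 ≈ 337.49 → 337.
Site G 1258.9: bracket 1201.1–1310.0 → index 281–400; slope 119/108.9, offset 57.8.
AQI = 281 + 119/108.9·57.8 ≈ 344.16 ⇒ 344.
Site L: row 1201.1–1310.0 (AQI 281–400). (400−281)·(1208.6−1201.1)/(1310.0−1201.1) + 281 = 119·7.5/108.9 + 281 ≈ 289.20 → 289.
Site J: 574.8 lies in 388.5–664.3, so I_lo=81, I_hi=120, C_lo=388.5, C_hi=664.3.
(120−81)/(664.3−388.5) × (574.8−388.5) + 81 = 39/275.8 × 186.3 + 81 ≈ 107.34 → 107.
AQIs: Site K=137, Site M=337, Site G=344, Site L=289, Site J=107. Sum = 137 + 337 + 344 + 289 + 107 = 1214.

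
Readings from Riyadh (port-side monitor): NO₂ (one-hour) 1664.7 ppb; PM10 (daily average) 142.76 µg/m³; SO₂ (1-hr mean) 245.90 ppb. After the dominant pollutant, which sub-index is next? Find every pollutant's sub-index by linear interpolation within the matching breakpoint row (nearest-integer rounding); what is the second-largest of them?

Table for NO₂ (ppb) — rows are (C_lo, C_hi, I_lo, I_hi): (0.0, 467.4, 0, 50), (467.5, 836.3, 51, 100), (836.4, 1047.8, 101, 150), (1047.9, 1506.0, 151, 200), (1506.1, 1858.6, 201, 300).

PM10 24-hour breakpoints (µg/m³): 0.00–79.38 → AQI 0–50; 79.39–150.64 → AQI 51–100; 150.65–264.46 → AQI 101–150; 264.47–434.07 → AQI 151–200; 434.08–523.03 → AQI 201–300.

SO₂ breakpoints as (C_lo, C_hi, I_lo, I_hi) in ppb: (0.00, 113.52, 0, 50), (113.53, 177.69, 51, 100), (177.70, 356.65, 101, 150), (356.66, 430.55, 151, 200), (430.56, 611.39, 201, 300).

120

NO₂ 1664.7: bracket 1506.1–1858.6 → index 201–300; slope 99/352.5, offset 158.6.
AQI = 201 + 99/352.5·158.6 ≈ 245.54 ⇒ 246.
PM10 142.76: bracket 79.39–150.64 → index 51–100; slope 49/71.25, offset 63.37.
AQI = 51 + 49/71.25·63.37 ≈ 94.58 ⇒ 95.
SO₂: 245.90 lies in 177.70–356.65, so I_lo=101, I_hi=150, C_lo=177.70, C_hi=356.65.
(150−101)/(356.65−177.70) × (245.90−177.70) + 101 = 49/178.95 × 68.20 + 101 ≈ 119.67 → 120.
Sub-indices: NO₂→246, PM10→95, SO₂→120. Ranked high→low: 246, 120, 95. Second-highest sub-index = 120.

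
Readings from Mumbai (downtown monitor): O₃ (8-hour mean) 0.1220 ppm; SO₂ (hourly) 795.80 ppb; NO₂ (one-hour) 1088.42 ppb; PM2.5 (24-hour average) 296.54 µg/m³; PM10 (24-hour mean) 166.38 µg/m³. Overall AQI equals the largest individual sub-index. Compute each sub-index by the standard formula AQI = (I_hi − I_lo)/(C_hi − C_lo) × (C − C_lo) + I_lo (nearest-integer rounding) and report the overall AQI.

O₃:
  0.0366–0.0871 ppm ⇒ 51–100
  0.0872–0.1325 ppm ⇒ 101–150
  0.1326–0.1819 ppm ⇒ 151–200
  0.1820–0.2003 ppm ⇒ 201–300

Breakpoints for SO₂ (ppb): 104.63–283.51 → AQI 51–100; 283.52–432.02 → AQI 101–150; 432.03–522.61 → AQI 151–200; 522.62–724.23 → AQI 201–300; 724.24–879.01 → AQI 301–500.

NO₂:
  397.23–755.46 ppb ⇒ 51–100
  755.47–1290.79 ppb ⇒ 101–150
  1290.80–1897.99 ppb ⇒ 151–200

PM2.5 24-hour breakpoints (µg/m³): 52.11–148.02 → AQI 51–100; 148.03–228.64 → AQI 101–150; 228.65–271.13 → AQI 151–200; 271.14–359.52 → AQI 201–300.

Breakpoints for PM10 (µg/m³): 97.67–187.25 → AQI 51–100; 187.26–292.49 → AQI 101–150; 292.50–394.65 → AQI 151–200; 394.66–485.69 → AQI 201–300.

393

O₃ 0.1220: bracket 0.0872–0.1325 → index 101–150; slope 49/0.0453, offset 0.0348.
AQI = 101 + 49/0.0453·0.0348 ≈ 138.64 ⇒ 139.
SO₂: 795.80 lies in 724.24–879.01, so I_lo=301, I_hi=500, C_lo=724.24, C_hi=879.01.
(500−301)/(879.01−724.24) × (795.80−724.24) + 301 = 199/154.77 × 71.56 + 301 ≈ 393.01 → 393.
NO₂: 1088.42 ∈ [755.47, 1290.79] ↔ index [101, 150].
101 + (1088.42−755.47)·(150−101)/(1290.79−755.47) = 101 + 332.95·49/535.32 ≈ 131.48, so AQI = 131.
PM2.5: 296.54 lies in 271.14–359.52, so I_lo=201, I_hi=300, C_lo=271.14, C_hi=359.52.
(300−201)/(359.52−271.14) × (296.54−271.14) + 201 = 99/88.38 × 25.40 + 201 ≈ 229.45 → 229.
PM10 166.38: bracket 97.67–187.25 → index 51–100; slope 49/89.58, offset 68.71.
AQI = 51 + 49/89.58·68.71 ≈ 88.58 ⇒ 89.
Sub-indices: O₃→139, SO₂→393, NO₂→131, PM2.5→229, PM10→89. Overall AQI = max = 393; dominant pollutant is SO₂.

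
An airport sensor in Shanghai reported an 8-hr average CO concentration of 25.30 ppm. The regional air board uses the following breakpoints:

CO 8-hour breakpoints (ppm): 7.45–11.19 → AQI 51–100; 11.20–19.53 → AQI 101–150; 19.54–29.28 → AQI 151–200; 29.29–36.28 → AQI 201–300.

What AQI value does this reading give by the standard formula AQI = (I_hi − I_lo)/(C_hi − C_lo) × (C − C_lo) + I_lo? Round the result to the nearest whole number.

CO: 25.30 ∈ [19.54, 29.28] ↔ index [151, 200].
151 + (25.30−19.54)·(200−151)/(29.28−19.54) = 151 + 5.76·49/9.74 ≈ 179.98, so AQI = 180.

180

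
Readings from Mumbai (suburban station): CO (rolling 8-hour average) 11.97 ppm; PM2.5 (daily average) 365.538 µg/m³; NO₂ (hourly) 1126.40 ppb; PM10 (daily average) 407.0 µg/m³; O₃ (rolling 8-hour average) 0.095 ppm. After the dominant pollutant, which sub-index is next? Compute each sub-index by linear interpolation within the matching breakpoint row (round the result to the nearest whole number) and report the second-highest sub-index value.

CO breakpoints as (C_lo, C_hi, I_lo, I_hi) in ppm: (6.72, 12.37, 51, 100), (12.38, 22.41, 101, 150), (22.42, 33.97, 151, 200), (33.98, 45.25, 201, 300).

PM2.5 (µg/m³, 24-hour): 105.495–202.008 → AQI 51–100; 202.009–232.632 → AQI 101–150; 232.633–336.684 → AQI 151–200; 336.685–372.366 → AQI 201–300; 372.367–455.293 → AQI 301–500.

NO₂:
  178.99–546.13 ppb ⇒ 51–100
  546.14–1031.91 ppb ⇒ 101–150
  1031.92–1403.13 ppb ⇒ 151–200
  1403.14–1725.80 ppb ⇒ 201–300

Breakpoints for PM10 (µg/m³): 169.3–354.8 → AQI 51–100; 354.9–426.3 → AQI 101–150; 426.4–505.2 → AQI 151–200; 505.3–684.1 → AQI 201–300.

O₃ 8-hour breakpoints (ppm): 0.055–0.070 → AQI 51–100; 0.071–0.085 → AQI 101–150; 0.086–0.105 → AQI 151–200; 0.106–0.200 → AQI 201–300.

CO: 11.97 lies in 6.72–12.37, so I_lo=51, I_hi=100, C_lo=6.72, C_hi=12.37.
(100−51)/(12.37−6.72) × (11.97−6.72) + 51 = 49/5.65 × 5.25 + 51 ≈ 96.53 → 97.
PM2.5: 365.538 ∈ [336.685, 372.366] ↔ index [201, 300].
201 + (365.538−336.685)·(300−201)/(372.366−336.685) = 201 + 28.853·99/35.681 ≈ 281.06, so AQI = 281.
NO₂: row 1031.92–1403.13 (AQI 151–200). (200−151)·(1126.40−1031.92)/(1403.13−1031.92) + 151 = 49·94.48/371.21 + 151 ≈ 163.47 → 163.
PM10 407.0: bracket 354.9–426.3 → index 101–150; slope 49/71.4, offset 52.1.
AQI = 101 + 49/71.4·52.1 ≈ 136.75 ⇒ 137.
O₃: 0.095 ∈ [0.086, 0.105] ↔ index [151, 200].
151 + (0.095−0.086)·(200−151)/(0.105−0.086) = 151 + 0.009·49/0.019 ≈ 174.21, so AQI = 174.
Sub-indices: CO→97, PM2.5→281, NO₂→163, PM10→137, O₃→174. Ranked high→low: 281, 174, 163, 137, 97. Second-highest sub-index = 174.

174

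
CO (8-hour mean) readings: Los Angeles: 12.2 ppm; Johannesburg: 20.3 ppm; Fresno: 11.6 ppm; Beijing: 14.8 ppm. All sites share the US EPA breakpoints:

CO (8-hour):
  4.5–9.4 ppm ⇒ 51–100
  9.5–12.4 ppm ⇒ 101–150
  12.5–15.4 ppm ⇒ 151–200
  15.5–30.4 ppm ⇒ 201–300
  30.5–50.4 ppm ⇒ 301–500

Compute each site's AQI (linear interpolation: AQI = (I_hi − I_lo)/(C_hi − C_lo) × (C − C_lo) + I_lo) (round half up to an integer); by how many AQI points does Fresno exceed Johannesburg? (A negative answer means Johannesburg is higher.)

Los Angeles: row 9.5–12.4 (AQI 101–150). (150−101)·(12.2−9.5)/(12.4−9.5) + 101 = 49·2.7/2.9 + 101 ≈ 146.62 → 147.
Johannesburg 20.3: bracket 15.5–30.4 → index 201–300; slope 99/14.9, offset 4.8.
AQI = 201 + 99/14.9·4.8 ≈ 232.89 ⇒ 233.
Fresno: row 9.5–12.4 (AQI 101–150). (150−101)·(11.6−9.5)/(12.4−9.5) + 101 = 49·2.1/2.9 + 101 ≈ 136.48 → 136.
Beijing 14.8: bracket 12.5–15.4 → index 151–200; slope 49/2.9, offset 2.3.
AQI = 151 + 49/2.9·2.3 ≈ 189.86 ⇒ 190.
AQIs: Los Angeles=147, Johannesburg=233, Fresno=136, Beijing=190. Fresno (136) − Johannesburg (233) = -97.

-97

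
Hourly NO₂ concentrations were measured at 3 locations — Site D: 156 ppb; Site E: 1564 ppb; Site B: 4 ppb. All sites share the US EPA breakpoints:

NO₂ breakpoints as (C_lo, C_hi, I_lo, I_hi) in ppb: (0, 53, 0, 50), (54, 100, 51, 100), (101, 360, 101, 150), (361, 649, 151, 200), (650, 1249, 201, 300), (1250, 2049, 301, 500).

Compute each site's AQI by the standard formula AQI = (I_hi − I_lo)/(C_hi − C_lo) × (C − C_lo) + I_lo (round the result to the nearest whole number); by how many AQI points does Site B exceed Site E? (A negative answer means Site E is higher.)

-375

Site D: 156 lies in 101–360, so I_lo=101, I_hi=150, C_lo=101, C_hi=360.
(150−101)/(360−101) × (156−101) + 101 = 49/259 × 55 + 101 ≈ 111.41 → 111.
Site E: row 1250–2049 (AQI 301–500). (500−301)·(1564−1250)/(2049−1250) + 301 = 199·314/799 + 301 ≈ 379.21 → 379.
Site B: 4 lies in 0–53, so I_lo=0, I_hi=50, C_lo=0, C_hi=53.
(50−0)/(53−0) × (4−0) + 0 = 50/53 × 4 + 0 ≈ 3.77 → 4.
AQIs: Site D=111, Site E=379, Site B=4. Site B (4) − Site E (379) = -375.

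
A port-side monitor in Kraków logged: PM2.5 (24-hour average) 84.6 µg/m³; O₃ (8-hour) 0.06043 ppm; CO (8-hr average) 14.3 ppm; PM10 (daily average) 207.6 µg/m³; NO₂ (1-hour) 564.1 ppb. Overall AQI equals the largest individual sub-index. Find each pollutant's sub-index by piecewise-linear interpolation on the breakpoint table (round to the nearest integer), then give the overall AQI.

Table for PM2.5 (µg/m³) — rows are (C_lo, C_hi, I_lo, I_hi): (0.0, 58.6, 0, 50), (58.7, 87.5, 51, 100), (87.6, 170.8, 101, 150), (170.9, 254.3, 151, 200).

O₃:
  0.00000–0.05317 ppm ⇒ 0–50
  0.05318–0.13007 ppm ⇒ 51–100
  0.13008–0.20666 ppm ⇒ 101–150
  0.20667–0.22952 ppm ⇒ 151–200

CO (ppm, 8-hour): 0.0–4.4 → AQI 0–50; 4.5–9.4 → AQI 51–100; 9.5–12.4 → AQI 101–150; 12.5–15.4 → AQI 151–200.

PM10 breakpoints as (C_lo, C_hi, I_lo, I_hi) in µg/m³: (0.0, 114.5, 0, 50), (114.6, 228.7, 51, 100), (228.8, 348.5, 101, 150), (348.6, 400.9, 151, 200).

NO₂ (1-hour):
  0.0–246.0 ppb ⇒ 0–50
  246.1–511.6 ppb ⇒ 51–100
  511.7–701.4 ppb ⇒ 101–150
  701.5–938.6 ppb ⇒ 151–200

181

PM2.5: 84.6 ∈ [58.7, 87.5] ↔ index [51, 100].
51 + (84.6−58.7)·(100−51)/(87.5−58.7) = 51 + 25.9·49/28.8 ≈ 95.07, so AQI = 95.
O₃: 0.06043 ∈ [0.05318, 0.13007] ↔ index [51, 100].
51 + (0.06043−0.05318)·(100−51)/(0.13007−0.05318) = 51 + 0.00725·49/0.07689 ≈ 55.62, so AQI = 56.
CO: 14.3 ∈ [12.5, 15.4] ↔ index [151, 200].
151 + (14.3−12.5)·(200−151)/(15.4−12.5) = 151 + 1.8·49/2.9 ≈ 181.41, so AQI = 181.
PM10: 207.6 lies in 114.6–228.7, so I_lo=51, I_hi=100, C_lo=114.6, C_hi=228.7.
(100−51)/(228.7−114.6) × (207.6−114.6) + 51 = 49/114.1 × 93.0 + 51 ≈ 90.94 → 91.
NO₂: 564.1 lies in 511.7–701.4, so I_lo=101, I_hi=150, C_lo=511.7, C_hi=701.4.
(150−101)/(701.4−511.7) × (564.1−511.7) + 101 = 49/189.7 × 52.4 + 101 ≈ 114.54 → 115.
Sub-indices: PM2.5→95, O₃→56, CO→181, PM10→91, NO₂→115. Overall AQI = max = 181; dominant pollutant is CO.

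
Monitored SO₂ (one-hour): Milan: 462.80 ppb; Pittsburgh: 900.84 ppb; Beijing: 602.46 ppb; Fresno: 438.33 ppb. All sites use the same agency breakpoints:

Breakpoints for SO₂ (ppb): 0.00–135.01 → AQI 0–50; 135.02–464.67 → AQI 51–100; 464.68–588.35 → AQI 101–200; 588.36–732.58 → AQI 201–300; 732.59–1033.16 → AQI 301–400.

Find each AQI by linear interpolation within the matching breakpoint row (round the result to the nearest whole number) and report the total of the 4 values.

Milan: row 135.02–464.67 (AQI 51–100). (100−51)·(462.80−135.02)/(464.67−135.02) + 51 = 49·327.78/329.65 + 51 ≈ 99.72 → 100.
Pittsburgh: 900.84 lies in 732.59–1033.16, so I_lo=301, I_hi=400, C_lo=732.59, C_hi=1033.16.
(400−301)/(1033.16−732.59) × (900.84−732.59) + 301 = 99/300.57 × 168.25 + 301 ≈ 356.42 → 356.
Beijing: row 588.36–732.58 (AQI 201–300). (300−201)·(602.46−588.36)/(732.58−588.36) + 201 = 99·14.10/144.22 + 201 ≈ 210.68 → 211.
Fresno: row 135.02–464.67 (AQI 51–100). (100−51)·(438.33−135.02)/(464.67−135.02) + 51 = 49·303.31/329.65 + 51 ≈ 96.08 → 96.
AQIs: Milan=100, Pittsburgh=356, Beijing=211, Fresno=96. Sum = 100 + 356 + 211 + 96 = 763.

763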